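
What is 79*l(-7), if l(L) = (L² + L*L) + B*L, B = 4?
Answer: 5530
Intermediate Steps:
l(L) = 2*L² + 4*L (l(L) = (L² + L*L) + 4*L = (L² + L²) + 4*L = 2*L² + 4*L)
79*l(-7) = 79*(2*(-7)*(2 - 7)) = 79*(2*(-7)*(-5)) = 79*70 = 5530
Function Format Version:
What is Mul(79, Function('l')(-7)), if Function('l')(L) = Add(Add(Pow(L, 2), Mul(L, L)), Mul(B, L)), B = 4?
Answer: 5530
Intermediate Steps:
Function('l')(L) = Add(Mul(2, Pow(L, 2)), Mul(4, L)) (Function('l')(L) = Add(Add(Pow(L, 2), Mul(L, L)), Mul(4, L)) = Add(Add(Pow(L, 2), Pow(L, 2)), Mul(4, L)) = Add(Mul(2, Pow(L, 2)), Mul(4, L)))
Mul(79, Function('l')(-7)) = Mul(79, Mul(2, -7, Add(2, -7))) = Mul(79, Mul(2, -7, -5)) = Mul(79, 70) = 5530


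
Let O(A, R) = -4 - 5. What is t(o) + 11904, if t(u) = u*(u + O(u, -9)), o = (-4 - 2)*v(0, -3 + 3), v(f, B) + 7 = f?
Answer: 13290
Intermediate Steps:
v(f, B) = -7 + f
O(A, R) = -9
o = 42 (o = (-4 - 2)*(-7 + 0) = -6*(-7) = 42)
t(u) = u*(-9 + u) (t(u) = u*(u - 9) = u*(-9 + u))
t(o) + 11904 = 42*(-9 + 42) + 11904 = 42*33 + 11904 = 1386 + 11904 = 13290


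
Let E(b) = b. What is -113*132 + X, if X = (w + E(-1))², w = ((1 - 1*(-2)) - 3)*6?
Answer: -14915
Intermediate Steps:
w = 0 (w = ((1 + 2) - 3)*6 = (3 - 3)*6 = 0*6 = 0)
X = 1 (X = (0 - 1)² = (-1)² = 1)
-113*132 + X = -113*132 + 1 = -14916 + 1 = -14915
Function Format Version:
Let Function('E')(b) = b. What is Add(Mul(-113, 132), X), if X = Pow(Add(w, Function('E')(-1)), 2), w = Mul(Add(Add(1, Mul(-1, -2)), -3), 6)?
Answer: -14915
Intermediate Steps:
w = 0 (w = Mul(Add(Add(1, 2), -3), 6) = Mul(Add(3, -3), 6) = Mul(0, 6) = 0)
X = 1 (X = Pow(Add(0, -1), 2) = Pow(-1, 2) = 1)
Add(Mul(-113, 132), X) = Add(Mul(-113, 132), 1) = Add(-14916, 1) = -14915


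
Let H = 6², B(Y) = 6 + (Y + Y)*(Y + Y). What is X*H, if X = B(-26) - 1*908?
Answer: 64872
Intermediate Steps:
B(Y) = 6 + 4*Y² (B(Y) = 6 + (2*Y)*(2*Y) = 6 + 4*Y²)
X = 1802 (X = (6 + 4*(-26)²) - 1*908 = (6 + 4*676) - 908 = (6 + 2704) - 908 = 2710 - 908 = 1802)
H = 36
X*H = 1802*36 = 64872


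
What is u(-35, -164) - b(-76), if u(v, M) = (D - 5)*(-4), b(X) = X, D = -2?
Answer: 104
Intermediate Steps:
u(v, M) = 28 (u(v, M) = (-2 - 5)*(-4) = -7*(-4) = 28)
u(-35, -164) - b(-76) = 28 - 1*(-76) = 28 + 76 = 104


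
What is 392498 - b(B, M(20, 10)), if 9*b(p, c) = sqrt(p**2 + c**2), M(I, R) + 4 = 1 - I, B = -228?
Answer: 392498 - sqrt(52513)/9 ≈ 3.9247e+5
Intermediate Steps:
M(I, R) = -3 - I (M(I, R) = -4 + (1 - I) = -3 - I)
b(p, c) = sqrt(c**2 + p**2)/9 (b(p, c) = sqrt(p**2 + c**2)/9 = sqrt(c**2 + p**2)/9)
392498 - b(B, M(20, 10)) = 392498 - sqrt((-3 - 1*20)**2 + (-228)**2)/9 = 392498 - sqrt((-3 - 20)**2 + 51984)/9 = 392498 - sqrt((-23)**2 + 51984)/9 = 392498 - sqrt(529 + 51984)/9 = 392498 - sqrt(52513)/9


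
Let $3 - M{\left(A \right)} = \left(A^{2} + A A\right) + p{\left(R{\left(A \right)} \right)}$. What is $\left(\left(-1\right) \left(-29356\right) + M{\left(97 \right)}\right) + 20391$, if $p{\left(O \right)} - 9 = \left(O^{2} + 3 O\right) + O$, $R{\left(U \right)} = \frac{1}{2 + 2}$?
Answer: $\frac{494751}{16} \approx 30922.0$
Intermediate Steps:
$R{\left(U \right)} = \frac{1}{4}$
$p{\left(O \right)} = 9 + O^{2} + 4 O$ ($p{\left(O \right)} = 9 + \left(\left(O^{2} + 3 O\right) + O\right) = 9 + \left(O^{2} + 4 O\right) = 9 + O^{2} + 4 O$)
$M{\left(A \right)} = - \frac{113}{16} - 2 A^{2}$ ($M{\left(A \right)} = 3 - \left(\left(A^{2} + A A\right) + \left(9 + \left(\frac{1}{4}\right)^{2} + 4 \cdot \frac{1}{4}\right)\right) = 3 - \left(\left(A^{2} + A^{2}\right) + \left(9 + \frac{1}{16} + 1\right)\right) = 3 - \left(2 A^{2} + \frac{161}{16}\right) = 3 - \left(\frac{161}{16} + 2 A^{2}\right) = - \frac{113}{16} - 2 A^{2}$)
$\left(\left(-1\right) \left(-29356\right) + M{\left(97 \right)}\right) + 20391 = \left(\left(-1\right) \left(-29356\right) - \left(\frac{113}{16} + 2 \cdot 97^{2}\right)\right) + 20391 = \left(29356 - \frac{301201}{16}\right) + 20391 = \frac{168495}{16} + 20391 = \frac{494751}{16}$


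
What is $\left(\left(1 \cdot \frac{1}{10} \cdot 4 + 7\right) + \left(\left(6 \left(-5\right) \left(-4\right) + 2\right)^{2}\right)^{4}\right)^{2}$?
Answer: $\frac{60213975214714840211443590129760089}{25} \approx 2.4086 \cdot 10^{33}$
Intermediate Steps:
$\left(\left(1 \cdot \frac{1}{10} \cdot 4 + 7\right) + \left(\left(6 \left(-5\right) \left(-4\right) + 2\right)^{2}\right)^{4}\right)^{2} = \left(\left(1 \cdot \frac{1}{10} \cdot 4 + 7\right) + \left(\left(\left(-30\right) \left(-4\right) + 2\right)^{2}\right)^{4}\right)^{2} = \left(\left(\frac{1}{10} \cdot 4 + 7\right) + \left(\left(120 + 2\right)^{2}\right)^{4}\right)^{2} = \left(\left(\frac{2}{5} + 7\right) + \left(122^{2}\right)^{4}\right)^{2} = \left(\frac{37}{5} + 14884^{4}\right)^{2} = \left(\frac{37}{5} + 49077072127303936\right)^{2} = \left(\frac{245385360636519717}{5}\right)^{2} = \frac{60213975214714840211443590129760089}{25}$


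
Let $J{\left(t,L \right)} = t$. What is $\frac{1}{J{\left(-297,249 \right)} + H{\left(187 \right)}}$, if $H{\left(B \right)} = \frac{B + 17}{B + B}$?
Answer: $- \frac{11}{3261} \approx -0.0033732$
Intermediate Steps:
$H{\left(B \right)} = \frac{17 + B}{2 B}$
$\frac{1}{J{\left(-297,249 \right)} + H{\left(187 \right)}} = \frac{1}{-297 + \frac{17 + 187}{2 \cdot 187}} = \frac{1}{-297 + \frac{1}{2} \cdot \frac{1}{187} \cdot 204} = \frac{1}{-297 + \frac{6}{11}} = \frac{1}{- \frac{3261}{11}} = - \frac{11}{3261}$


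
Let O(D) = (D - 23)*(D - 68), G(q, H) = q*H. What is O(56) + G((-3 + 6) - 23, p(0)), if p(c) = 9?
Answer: -576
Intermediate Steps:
G(q, H) = H*q
O(D) = (-68 + D)*(-23 + D) (O(D) = (-23 + D)*(-68 + D) = (-68 + D)*(-23 + D))
O(56) + G((-3 + 6) - 23, p(0)) = (1564 + 56² - 91*56) + 9*((-3 + 6) - 23) = (1564 + 3136 - 5096) + 9*(3 - 23) = -396 + 9*(-20) = -396 - 180 = -576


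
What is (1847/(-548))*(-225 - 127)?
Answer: 162536/137 ≈ 1186.4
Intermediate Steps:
(1847/(-548))*(-225 - 127) = (1847*(-1/548))*(-352) = -1847/548*(-352) = 162536/137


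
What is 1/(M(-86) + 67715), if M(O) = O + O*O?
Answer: 1/75025 ≈ 1.3329e-5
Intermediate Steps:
M(O) = O + O²
1/(M(-86) + 67715) = 1/(-86*(1 - 86) + 67715) = 1/(-86*(-85) + 67715) = 1/(7310 + 67715) = 1/75025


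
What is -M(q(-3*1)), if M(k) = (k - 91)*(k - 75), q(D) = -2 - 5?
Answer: -8036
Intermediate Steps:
q(D) = -7
M(k) = (-91 + k)*(-75 + k)
-M(q(-3*1)) = -(6825 + (-7)² - 166*(-7)) = -(6825 + 49 + 1162) = -1*8036 = -8036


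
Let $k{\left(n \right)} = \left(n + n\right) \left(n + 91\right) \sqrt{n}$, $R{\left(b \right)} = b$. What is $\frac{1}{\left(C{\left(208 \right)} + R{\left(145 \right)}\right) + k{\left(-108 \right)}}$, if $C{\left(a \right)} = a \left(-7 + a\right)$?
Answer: $\frac{41953}{3216281281} - \frac{22032 i \sqrt{3}}{3216281281} \approx 1.3044 \cdot 10^{-5} - 1.1865 \cdot 10^{-5} i$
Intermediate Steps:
$k{\left(n \right)} = 2 n^{\frac{3}{2}} \left(91 + n\right)$ ($k{\left(n \right)} = 2 n \left(91 + n\right) \sqrt{n} = 2 n^{\frac{3}{2}} \left(91 + n\right)$)
$\frac{1}{\left(C{\left(208 \right)} + R{\left(145 \right)}\right) + k{\left(-108 \right)}} = \frac{1}{\left(208 \left(-7 + 208\right) + 145\right) + 2 \left(-108\right)^{\frac{3}{2}} \left(91 - 108\right)} = \frac{1}{\left(208 \cdot 201 + 145\right) + 2 \left(- 648 i \sqrt{3}\right) \left(-17\right)} = \frac{1}{\left(41808 + 145\right) + 22032 i \sqrt{3}} = \frac{1}{41953 + 22032 i \sqrt{3}}$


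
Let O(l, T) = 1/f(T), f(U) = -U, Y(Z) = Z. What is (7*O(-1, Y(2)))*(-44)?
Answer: 154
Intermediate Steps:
O(l, T) = -1/T (O(l, T) = 1/(-T) = -1/T)
(7*O(-1, Y(2)))*(-44) = (7*(-1/2))*(-44) = (7*(-1*½))*(-44) = (7*(-½))*(-44) = -7/2*(-44) = 154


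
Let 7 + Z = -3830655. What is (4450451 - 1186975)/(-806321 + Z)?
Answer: -3263476/4636983 ≈ -0.70379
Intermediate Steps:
Z = -3830662 (Z = -7 - 3830655 = -3830662)
(4450451 - 1186975)/(-806321 + Z) = (4450451 - 1186975)/(-806321 - 3830662) = 3263476/(-4636983) = 3263476*(-1/4636983) = -3263476/4636983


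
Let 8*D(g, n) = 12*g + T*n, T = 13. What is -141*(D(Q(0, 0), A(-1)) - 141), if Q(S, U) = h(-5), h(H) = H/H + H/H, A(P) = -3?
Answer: 161163/8 ≈ 20145.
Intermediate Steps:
h(H) = 2 (h(H) = 1 + 1 = 2)
Q(S, U) = 2
D(g, n) = 3*g/2 + 13*n/8 (D(g, n) = (12*g + 13*n)/8 = 3*g/2 + 13*n/8)
-141*(D(Q(0, 0), A(-1)) - 141) = -141*(((3/2)*2 + (13/8)*(-3)) - 141) = -141*((3 - 39/8) - 141) = -141*(-15/8 - 141) = -141*(-1143/8) = 161163/8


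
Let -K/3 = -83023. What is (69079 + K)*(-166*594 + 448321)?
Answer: 111261764116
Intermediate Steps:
K = 249069 (K = -3*(-83023) = 249069)
(69079 + K)*(-166*594 + 448321) = (69079 + 249069)*(-166*594 + 448321) = 318148*(-98604 + 448321) = 318148*349717 = 111261764116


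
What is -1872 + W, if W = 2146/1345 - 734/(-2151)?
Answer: -5410270564/2893095 ≈ -1870.1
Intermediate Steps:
W = 5603276/2893095 (W = 2146*(1/1345) - 734*(-1/2151) = 2146/1345 + 734/2151 = 5603276/2893095 ≈ 1.9368)
-1872 + W = -1872 + 5603276/2893095 = -5410270564/2893095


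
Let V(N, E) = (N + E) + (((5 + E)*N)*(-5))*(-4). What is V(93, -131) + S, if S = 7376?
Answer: -227022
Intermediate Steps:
V(N, E) = E + N + 20*N*(5 + E) (V(N, E) = (E + N) + ((N*(5 + E))*(-5))*(-4) = (E + N) - 5*N*(5 + E)*(-4) = (E + N) + 20*N*(5 + E) = E + N + 20*N*(5 + E))
V(93, -131) + S = (-131 + 101*93 + 20*(-131)*93) + 7376 = (-131 + 9393 - 243660) + 7376 = -234398 + 7376 = -227022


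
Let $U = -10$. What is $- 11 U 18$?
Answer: $1980$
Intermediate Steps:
$- 11 U 18 = \left(-11\right) \left(-10\right) 18 = 110 \cdot 18 = 1980$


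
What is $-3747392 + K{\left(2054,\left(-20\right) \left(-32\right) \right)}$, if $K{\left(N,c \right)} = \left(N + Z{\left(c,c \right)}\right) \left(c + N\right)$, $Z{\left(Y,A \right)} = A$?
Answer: $3510244$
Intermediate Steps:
$K{\left(N,c \right)} = \left(N + c\right)^{2}$ ($K{\left(N,c \right)} = \left(N + c\right) \left(c + N\right) = \left(N + c\right) \left(N + c\right) = \left(N + c\right)^{2}$)
$-3747392 + K{\left(2054,\left(-20\right) \left(-32\right) \right)} = -3747392 + \left(2054^{2} + \left(\left(-20\right) \left(-32\right)\right)^{2} + 2 \cdot 2054 \left(\left(-20\right) \left(-32\right)\right)\right) = -3747392 + \left(4218916 + 640^{2} + 2 \cdot 2054 \cdot 640\right) = -3747392 + \left(4218916 + 409600 + 2629120\right) = -3747392 + 7257636 = 3510244$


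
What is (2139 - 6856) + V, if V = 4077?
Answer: -640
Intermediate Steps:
(2139 - 6856) + V = (2139 - 6856) + 4077 = -4717 + 4077 = -640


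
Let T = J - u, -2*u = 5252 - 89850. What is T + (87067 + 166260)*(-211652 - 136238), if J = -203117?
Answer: -88130175446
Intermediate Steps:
u = 42299 (u = -(5252 - 89850)/2 = -½*(-84598) = 42299)
T = -245416 (T = -203117 - 1*42299 = -203117 - 42299 = -245416)
T + (87067 + 166260)*(-211652 - 136238) = -245416 + (87067 + 166260)*(-211652 - 136238) = -245416 + 253327*(-347890) = -245416 - 88129930030 = -88130175446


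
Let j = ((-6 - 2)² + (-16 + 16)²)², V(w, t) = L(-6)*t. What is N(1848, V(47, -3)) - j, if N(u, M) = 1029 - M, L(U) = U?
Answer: -3085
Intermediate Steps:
V(w, t) = -6*t
j = 4096 (j = ((-8)² + 0²)² = (64 + 0)² = 64² = 4096)
N(1848, V(47, -3)) - j = (1029 - (-6)*(-3)) - 1*4096 = (1029 - 1*18) - 4096 = (1029 - 18) - 4096 = 1011 - 4096 = -3085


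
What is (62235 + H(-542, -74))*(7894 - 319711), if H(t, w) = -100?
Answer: -19374749295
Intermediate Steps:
(62235 + H(-542, -74))*(7894 - 319711) = (62235 - 100)*(7894 - 319711) = 62135*(-311817) = -19374749295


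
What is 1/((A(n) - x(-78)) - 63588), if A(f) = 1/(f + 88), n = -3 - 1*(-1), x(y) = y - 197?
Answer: -86/5444917 ≈ -1.5795e-5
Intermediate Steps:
x(y) = -197 + y
n = -2 (n = -3 + 1 = -2)
A(f) = 1/(88 + f)
1/((A(n) - x(-78)) - 63588) = 1/((1/(88 - 2) - (-197 - 78)) - 63588) = 1/((1/86 - 1*(-275)) - 63588) = 1/((1/86 + 275) - 63588) = 1/(23651/86 - 63588) = 1/(-5444917/86) = -86/5444917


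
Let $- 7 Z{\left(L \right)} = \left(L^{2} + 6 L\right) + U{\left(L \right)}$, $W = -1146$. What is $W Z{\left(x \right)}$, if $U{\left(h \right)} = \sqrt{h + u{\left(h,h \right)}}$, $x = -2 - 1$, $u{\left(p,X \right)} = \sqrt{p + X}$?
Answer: $- \frac{10314}{7} + \frac{1146 \sqrt{-3 + i \sqrt{6}}}{7} \approx -1365.3 + 303.49 i$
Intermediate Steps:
$u{\left(p,X \right)} = \sqrt{X + p}$
$x = -3$
$U{\left(h \right)} = \sqrt{h + \sqrt{2} \sqrt{h}}$ ($U{\left(h \right)} = \sqrt{h + \sqrt{h + h}} = \sqrt{h + \sqrt{2 h}} = \sqrt{h + \sqrt{2} \sqrt{h}}$)
$Z{\left(L \right)} = - \frac{6 L}{7} - \frac{L^{2}}{7} - \frac{\sqrt{L + \sqrt{2} \sqrt{L}}}{7}$ ($Z{\left(L \right)} = - \frac{\left(L^{2} + 6 L\right) + \sqrt{L + \sqrt{2} \sqrt{L}}}{7} = - \frac{L^{2} + \sqrt{L + \sqrt{2} \sqrt{L}} + 6 L}{7} = - \frac{6 L}{7} - \frac{L^{2}}{7} - \frac{\sqrt{L + \sqrt{2} \sqrt{L}}}{7}$)
$W Z{\left(x \right)} = - 1146 \left(\left(- \frac{6}{7}\right) \left(-3\right) - \frac{\left(-3\right)^{2}}{7} - \frac{\sqrt{-3 + \sqrt{2} \sqrt{-3}}}{7}\right) = - 1146 \left(\frac{18}{7} - \frac{9}{7} - \frac{\sqrt{-3 + \sqrt{2} i \sqrt{3}}}{7}\right) = - 1146 \left(\frac{18}{7} - \frac{9}{7} - \frac{\sqrt{-3 + i \sqrt{6}}}{7}\right) = - 1146 \left(\frac{9}{7} - \frac{\sqrt{-3 + i \sqrt{6}}}{7}\right) = - \frac{10314}{7} + \frac{1146 \sqrt{-3 + i \sqrt{6}}}{7}$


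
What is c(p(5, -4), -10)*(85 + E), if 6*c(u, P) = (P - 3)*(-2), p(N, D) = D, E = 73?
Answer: 2054/3 ≈ 684.67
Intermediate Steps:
c(u, P) = 1 - P/3 (c(u, P) = ((P - 3)*(-2))/6 = ((-3 + P)*(-2))/6 = (6 - 2*P)/6 = 1 - P/3)
c(p(5, -4), -10)*(85 + E) = (1 - ⅓*(-10))*(85 + 73) = (1 + 10/3)*158 = (13/3)*158 = 2054/3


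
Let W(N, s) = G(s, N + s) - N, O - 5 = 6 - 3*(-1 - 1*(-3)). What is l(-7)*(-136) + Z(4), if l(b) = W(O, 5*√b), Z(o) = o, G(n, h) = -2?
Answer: 956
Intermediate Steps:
O = 5 (O = 5 + (6 - 3*(-1 - 1*(-3))) = 5 + (6 - 3*(-1 + 3)) = 5 + (6 - 3*2) = 5 + (6 - 6) = 5 + 0 = 5)
W(N, s) = -2 - N
l(b) = -7 (l(b) = -2 - 1*5 = -2 - 5 = -7)
l(-7)*(-136) + Z(4) = -7*(-136) + 4 = 952 + 4 = 956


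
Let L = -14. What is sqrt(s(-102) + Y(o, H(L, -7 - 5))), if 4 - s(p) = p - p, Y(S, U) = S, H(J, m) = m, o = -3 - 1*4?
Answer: I*sqrt(3) ≈ 1.732*I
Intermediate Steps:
o = -7 (o = -3 - 4 = -7)
s(p) = 4 (s(p) = 4 - (p - p) = 4 - 1*0 = 4 + 0 = 4)
sqrt(s(-102) + Y(o, H(L, -7 - 5))) = sqrt(4 - 7) = sqrt(-3) = I*sqrt(3)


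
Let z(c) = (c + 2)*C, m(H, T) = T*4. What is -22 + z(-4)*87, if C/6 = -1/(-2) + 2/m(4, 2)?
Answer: -805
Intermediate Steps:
m(H, T) = 4*T
C = 9/2 (C = 6*(-1/(-2) + 2/((4*2))) = 6*(-1*(-½) + 2/8) = 6*(½ + 2*(⅛)) = 6*(½ + ¼) = 6*(¾) = 9/2 ≈ 4.5000)
z(c) = 9 + 9*c/2 (z(c) = (c + 2)*(9/2) = (2 + c)*(9/2) = 9 + 9*c/2)
-22 + z(-4)*87 = -22 + (9 + (9/2)*(-4))*87 = -22 + (9 - 18)*87 = -22 - 9*87 = -22 - 783 = -805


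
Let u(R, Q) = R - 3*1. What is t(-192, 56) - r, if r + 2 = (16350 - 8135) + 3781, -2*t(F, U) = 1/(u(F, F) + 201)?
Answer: -143929/12 ≈ -11994.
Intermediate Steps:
u(R, Q) = -3 + R (u(R, Q) = R - 3 = -3 + R)
t(F, U) = -1/(2*(198 + F)) (t(F, U) = -1/(2*((-3 + F) + 201)) = -1/(2*(198 + F)))
r = 11994 (r = -2 + ((16350 - 8135) + 3781) = -2 + (8215 + 3781) = -2 + 11996 = 11994)
t(-192, 56) - r = -1/(396 + 2*(-192)) - 1*11994 = -1/(396 - 384) - 11994 = -1/12 - 11994 = -143929/12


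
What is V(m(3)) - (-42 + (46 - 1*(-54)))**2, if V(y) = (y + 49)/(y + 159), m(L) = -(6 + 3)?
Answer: -50456/15 ≈ -3363.7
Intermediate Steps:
m(L) = -9 (m(L) = -1*9 = -9)
V(y) = (49 + y)/(159 + y)
V(m(3)) - (-42 + (46 - 1*(-54)))**2 = (49 - 9)/(159 - 9) - (-42 + (46 - 1*(-54)))**2 = 40/150 - (-42 + (46 + 54))**2 = (1/150)*40 - (-42 + 100)**2 = 4/15 - 1*58**2 = 4/15 - 1*3364 = 4/15 - 3364 = -50456/15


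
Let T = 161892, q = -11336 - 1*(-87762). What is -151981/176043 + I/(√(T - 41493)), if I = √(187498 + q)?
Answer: -151981/176043 + 2*√7944046419/120399 ≈ 0.61725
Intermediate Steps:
q = 76426 (q = -11336 + 87762 = 76426)
I = 2*√65981 (I = √(187498 + 76426) = √263924 = 2*√65981 ≈ 513.74)
-151981/176043 + I/(√(T - 41493)) = -151981/176043 + (2*√65981)/(√(161892 - 41493)) = -151981*1/176043 + (2*√65981)/(√120399) = -151981/176043 + (2*√65981)*(√120399/120399) = -151981/176043 + 2*√7944046419/120399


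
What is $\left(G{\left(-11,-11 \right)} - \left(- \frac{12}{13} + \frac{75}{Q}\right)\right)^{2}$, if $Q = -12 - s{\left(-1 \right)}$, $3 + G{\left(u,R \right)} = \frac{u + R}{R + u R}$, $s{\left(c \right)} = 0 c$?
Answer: $\frac{1067089}{67600} \approx 15.785$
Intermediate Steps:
$s{\left(c \right)} = 0$
$G{\left(u,R \right)} = -3 + \frac{R + u}{R + R u}$ ($G{\left(u,R \right)} = -3 + \frac{u + R}{R + u R} = -3 + \frac{R + u}{R + R u}$)
$Q = -12$ ($Q = -12 - 0 = -12 + 0 = -12$)
$\left(G{\left(-11,-11 \right)} - \left(- \frac{12}{13} + \frac{75}{Q}\right)\right)^{2} = \left(\frac{-11 - -22 - \left(-33\right) \left(-11\right)}{\left(-11\right) \left(1 - 11\right)} - \left(- \frac{25}{4} - \frac{12}{13}\right)\right)^{2} = \left(- \frac{-11 + 22 - 363}{11 \left(-10\right)} - - \frac{373}{52}\right)^{2} = \left(\left(- \frac{1}{11}\right) \left(- \frac{1}{10}\right) \left(-352\right) + \left(\frac{12}{13} + \frac{25}{4}\right)\right)^{2} = \left(- \frac{16}{5} + \frac{373}{52}\right)^{2} = \left(\frac{1033}{260}\right)^{2} = \frac{1067089}{67600}$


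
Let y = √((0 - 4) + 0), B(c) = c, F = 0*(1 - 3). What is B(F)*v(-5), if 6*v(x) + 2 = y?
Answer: 0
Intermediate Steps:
F = 0 (F = 0*(-2) = 0)
y = 2*I (y = √(-4 + 0) = √(-4) = 2*I ≈ 2.0*I)
v(x) = -⅓ + I/3 (v(x) = -⅓ + (2*I)/6 = -⅓ + I/3)
B(F)*v(-5) = 0*(-⅓ + I/3) = 0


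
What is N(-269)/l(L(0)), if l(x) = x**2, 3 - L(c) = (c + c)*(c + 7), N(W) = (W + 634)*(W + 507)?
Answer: 86870/9 ≈ 9652.2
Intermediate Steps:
N(W) = (507 + W)*(634 + W) (N(W) = (634 + W)*(507 + W) = (507 + W)*(634 + W))
L(c) = 3 - 2*c*(7 + c) (L(c) = 3 - (c + c)*(c + 7) = 3 - 2*c*(7 + c))
N(-269)/l(L(0)) = (321438 + (-269)**2 + 1141*(-269))/((3 - 14*0 - 2*0**2)**2) = (321438 + 72361 - 306929)/((3 + 0 - 2*0)**2) = 86870/((3 + 0 + 0)**2) = 86870/(3**2) = 86870/9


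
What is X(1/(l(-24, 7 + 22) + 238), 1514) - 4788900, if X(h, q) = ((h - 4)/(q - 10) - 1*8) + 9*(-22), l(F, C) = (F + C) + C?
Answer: -1959165796415/409088 ≈ -4.7891e+6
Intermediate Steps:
l(F, C) = F + 2*C (l(F, C) = (C + F) + C = F + 2*C)
X(h, q) = -206 + (-4 + h)/(-10 + q) (X(h, q) = ((-4 + h)/(-10 + q) - 8) - 198 = (-8 + (-4 + h)/(-10 + q)) - 198 = -206 + (-4 + h)/(-10 + q))
X(1/(l(-24, 7 + 22) + 238), 1514) - 4788900 = (2056 + 1/((-24 + 2*(7 + 22)) + 238) - 206*1514)/(-10 + 1514) - 4788900 = (2056 + 1/((-24 + 2*29) + 238) - 311884)/1504 - 4788900 = (2056 + 1/((-24 + 58) + 238) - 311884)/1504 - 4788900 = (2056 + 1/(34 + 238) - 311884)/1504 - 4788900 = (2056 + 1/272 - 311884)/1504 - 4788900 = (1/1504)*(-84273215/272) - 4788900 = -84273215/409088 - 4788900 = -1959165796415/409088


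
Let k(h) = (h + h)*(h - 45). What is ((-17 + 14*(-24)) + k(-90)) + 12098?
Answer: 36045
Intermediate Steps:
k(h) = 2*h*(-45 + h) (k(h) = (2*h)*(-45 + h) = 2*h*(-45 + h))
((-17 + 14*(-24)) + k(-90)) + 12098 = ((-17 + 14*(-24)) + 2*(-90)*(-45 - 90)) + 12098 = ((-17 - 336) + 2*(-90)*(-135)) + 12098 = (-353 + 24300) + 12098 = 23947 + 12098 = 36045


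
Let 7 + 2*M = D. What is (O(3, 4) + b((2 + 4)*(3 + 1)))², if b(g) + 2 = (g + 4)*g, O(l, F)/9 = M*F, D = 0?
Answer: 295936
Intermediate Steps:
M = -7/2 (M = -7/2 + (½)*0 = -7/2 + 0 = -7/2 ≈ -3.5000)
O(l, F) = -63*F/2 (O(l, F) = 9*(-7*F/2) = -63*F/2)
b(g) = -2 + g*(4 + g) (b(g) = -2 + (g + 4)*g = -2 + (4 + g)*g = -2 + g*(4 + g))
(O(3, 4) + b((2 + 4)*(3 + 1)))² = (-63/2*4 + (-2 + ((2 + 4)*(3 + 1))² + 4*((2 + 4)*(3 + 1))))² = (-126 + (-2 + (6*4)² + 4*(6*4)))² = (-126 + (-2 + 24² + 4*24))² = (-126 + (-2 + 576 + 96))² = (-126 + 670)² = 544² = 295936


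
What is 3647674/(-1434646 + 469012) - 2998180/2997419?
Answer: -6914375949763/1447204849323 ≈ -4.7777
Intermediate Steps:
3647674/(-1434646 + 469012) - 2998180/2997419 = 3647674/(-965634) - 2998180*1/2997419 = 3647674*(-1/965634) - 2998180/2997419 = -1823837/482817 - 2998180/2997419 = -6914375949763/1447204849323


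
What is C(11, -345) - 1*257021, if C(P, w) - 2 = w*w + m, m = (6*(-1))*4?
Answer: -138018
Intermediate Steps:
m = -24 (m = -6*4 = -24)
C(P, w) = -22 + w² (C(P, w) = 2 + (w*w - 24) = 2 + (w² - 24) = 2 + (-24 + w²) = -22 + w²)
C(11, -345) - 1*257021 = (-22 + (-345)²) - 1*257021 = (-22 + 119025) - 257021 = 119003 - 257021 = -138018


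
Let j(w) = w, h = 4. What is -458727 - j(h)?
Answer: -458731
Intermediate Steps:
-458727 - j(h) = -458727 - 1*4 = -458727 - 4 = -458731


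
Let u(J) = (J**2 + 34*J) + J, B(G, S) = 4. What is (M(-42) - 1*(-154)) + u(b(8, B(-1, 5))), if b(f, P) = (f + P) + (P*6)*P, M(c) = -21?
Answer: 15577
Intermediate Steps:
b(f, P) = P + f + 6*P**2 (b(f, P) = (P + f) + (6*P)*P = (P + f) + 6*P**2 = P + f + 6*P**2)
u(J) = J**2 + 35*J
(M(-42) - 1*(-154)) + u(b(8, B(-1, 5))) = (-21 - 1*(-154)) + (4 + 8 + 6*4**2)*(35 + (4 + 8 + 6*4**2)) = (-21 + 154) + (4 + 8 + 6*16)*(35 + (4 + 8 + 6*16)) = 133 + (4 + 8 + 96)*(35 + (4 + 8 + 96)) = 133 + 108*(35 + 108) = 133 + 108*143 = 133 + 15444 = 15577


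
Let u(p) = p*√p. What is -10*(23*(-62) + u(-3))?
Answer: 14260 + 30*I*√3 ≈ 14260.0 + 51.962*I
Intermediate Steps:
u(p) = p^(3/2)
-10*(23*(-62) + u(-3)) = -10*(23*(-62) + (-3)^(3/2)) = -10*(-1426 - 3*I*√3) = 14260 + 30*I*√3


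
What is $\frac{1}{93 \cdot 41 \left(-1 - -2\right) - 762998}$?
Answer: $- \frac{1}{759185} \approx -1.3172 \cdot 10^{-6}$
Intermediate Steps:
$\frac{1}{93 \cdot 41 \left(-1 - -2\right) - 762998} = \frac{1}{3813 \left(-1 + 2\right) - 762998} = \frac{1}{3813 \cdot 1 - 762998} = \frac{1}{3813 - 762998} = \frac{1}{-759185} = - \frac{1}{759185}$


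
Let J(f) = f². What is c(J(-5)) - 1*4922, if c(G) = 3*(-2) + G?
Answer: -4903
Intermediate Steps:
c(G) = -6 + G
c(J(-5)) - 1*4922 = (-6 + (-5)²) - 1*4922 = (-6 + 25) - 4922 = 19 - 4922 = -4903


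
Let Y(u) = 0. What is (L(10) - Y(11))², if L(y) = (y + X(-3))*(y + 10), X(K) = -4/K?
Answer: 462400/9 ≈ 51378.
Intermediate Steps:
L(y) = (10 + y)*(4/3 + y) (L(y) = (y - 4/(-3))*(y + 10) = (y - 4*(-⅓))*(10 + y) = (y + 4/3)*(10 + y) = (4/3 + y)*(10 + y) = (10 + y)*(4/3 + y))
(L(10) - Y(11))² = ((40/3 + 10² + (34/3)*10) - 1*0)² = ((40/3 + 100 + 340/3) + 0)² = (680/3 + 0)² = (680/3)² = 462400/9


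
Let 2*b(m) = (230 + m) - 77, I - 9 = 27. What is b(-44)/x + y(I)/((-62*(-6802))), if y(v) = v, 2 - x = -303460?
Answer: 16954295/63988604244 ≈ 0.00026496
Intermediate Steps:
x = 303462 (x = 2 - 1*(-303460) = 2 + 303460 = 303462)
I = 36 (I = 9 + 27 = 36)
b(m) = 153/2 + m/2 (b(m) = ((230 + m) - 77)/2 = (153 + m)/2 = 153/2 + m/2)
b(-44)/x + y(I)/((-62*(-6802))) = (153/2 + (½)*(-44))/303462 + 36/((-62*(-6802))) = (153/2 - 22)*(1/303462) + 36/421724 = (109/2)*(1/303462) + 36*(1/421724) = 109/606924 + 9/105431 = 16954295/63988604244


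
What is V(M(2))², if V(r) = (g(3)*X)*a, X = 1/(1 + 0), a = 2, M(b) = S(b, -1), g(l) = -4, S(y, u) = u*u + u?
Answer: 64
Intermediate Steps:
S(y, u) = u + u² (S(y, u) = u² + u = u + u²)
M(b) = 0 (M(b) = -(1 - 1) = -1*0 = 0)
X = 1 (X = 1/1 = 1)
V(r) = -8 (V(r) = -4*1*2 = -4*2 = -8)
V(M(2))² = (-8)² = 64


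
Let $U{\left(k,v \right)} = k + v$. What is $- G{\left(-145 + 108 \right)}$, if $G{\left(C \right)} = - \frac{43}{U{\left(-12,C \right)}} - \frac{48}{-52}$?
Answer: $- \frac{1147}{637} \approx -1.8006$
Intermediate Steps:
$G{\left(C \right)} = \frac{12}{13} - \frac{43}{-12 + C}$ ($G{\left(C \right)} = - \frac{43}{-12 + C} - \frac{48}{-52} = - \frac{43}{-12 + C} - - \frac{12}{13} = - \frac{43}{-12 + C} + \frac{12}{13} = \frac{12}{13} - \frac{43}{-12 + C}$)
$- G{\left(-145 + 108 \right)} = - \frac{-703 + 12 \left(-145 + 108\right)}{13 \left(-12 + \left(-145 + 108\right)\right)} = - \frac{-703 + 12 \left(-37\right)}{13 \left(-12 - 37\right)} = - \frac{-703 - 444}{13 \left(-49\right)} = - \frac{\left(-1\right) \left(-1147\right)}{13 \cdot 49} = \left(-1\right) \frac{1147}{637} = - \frac{1147}{637}$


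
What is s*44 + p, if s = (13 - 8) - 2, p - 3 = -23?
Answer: 112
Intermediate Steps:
p = -20 (p = 3 - 23 = -20)
s = 3 (s = 5 - 2 = 3)
s*44 + p = 3*44 - 20 = 132 - 20 = 112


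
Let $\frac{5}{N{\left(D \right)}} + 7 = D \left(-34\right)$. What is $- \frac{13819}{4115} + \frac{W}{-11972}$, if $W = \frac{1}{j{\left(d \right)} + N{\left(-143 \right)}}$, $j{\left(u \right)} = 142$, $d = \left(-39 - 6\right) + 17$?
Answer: $- \frac{22811514774709}{6792775660740} \approx -3.3582$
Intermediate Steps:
$N{\left(D \right)} = \frac{5}{-7 - 34 D}$ ($N{\left(D \right)} = \frac{5}{-7 + D \left(-34\right)} = \frac{5}{-7 - 34 D}$)
$d = -28$ ($d = -45 + 17 = -28$)
$W = \frac{971}{137883}$ ($W = \frac{1}{142 - \frac{5}{7 + 34 \left(-143\right)}} = \frac{1}{142 - \frac{5}{7 - 4862}} = \frac{1}{142 - \frac{5}{-4855}} = \frac{1}{142 - - \frac{1}{971}} = \frac{1}{142 + \frac{1}{971}} = \frac{1}{\frac{137883}{971}} = \frac{971}{137883} \approx 0.0070422$)
$- \frac{13819}{4115} + \frac{W}{-11972} = - \frac{13819}{4115} + \frac{971}{137883 \left(-11972\right)} = \left(-13819\right) \frac{1}{4115} + \frac{971}{137883} \left(- \frac{1}{11972}\right) = - \frac{13819}{4115} - \frac{971}{1650735276} = - \frac{22811514774709}{6792775660740}$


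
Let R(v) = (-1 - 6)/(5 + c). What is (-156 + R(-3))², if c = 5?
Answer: 2455489/100 ≈ 24555.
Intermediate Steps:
R(v) = -7/10 (R(v) = (-1 - 6)/(5 + 5) = -7/10)
(-156 + R(-3))² = (-156 - 7/10)² = (-1567/10)² = 2455489/100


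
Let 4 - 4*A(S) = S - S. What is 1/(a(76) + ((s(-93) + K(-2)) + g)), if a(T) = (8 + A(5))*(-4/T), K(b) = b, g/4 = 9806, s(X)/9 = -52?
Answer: 19/736317 ≈ 2.5804e-5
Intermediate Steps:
s(X) = -468 (s(X) = 9*(-52) = -468)
g = 39224 (g = 4*9806 = 39224)
A(S) = 1 (A(S) = 1 - (S - S)/4 = 1 - 1/4*0 = 1 + 0 = 1)
a(T) = -36/T (a(T) = (8 + 1)*(-4/T) = 9*(-4/T) = -36/T)
1/(a(76) + ((s(-93) + K(-2)) + g)) = 1/(-36/76 + ((-468 - 2) + 39224)) = 1/(-36*1/76 + (-470 + 39224)) = 1/(-9/19 + 38754) = 1/(736317/19) = 19/736317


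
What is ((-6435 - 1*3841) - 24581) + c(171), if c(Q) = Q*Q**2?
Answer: 4965354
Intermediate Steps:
c(Q) = Q**3
((-6435 - 1*3841) - 24581) + c(171) = ((-6435 - 1*3841) - 24581) + 171**3 = ((-6435 - 3841) - 24581) + 5000211 = (-10276 - 24581) + 5000211 = -34857 + 5000211 = 4965354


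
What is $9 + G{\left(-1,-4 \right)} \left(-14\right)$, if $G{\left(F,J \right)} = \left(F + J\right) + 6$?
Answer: $-5$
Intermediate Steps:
$G{\left(F,J \right)} = 6 + F + J$
$9 + G{\left(-1,-4 \right)} \left(-14\right) = 9 + \left(6 - 1 - 4\right) \left(-14\right) = 9 + 1 \left(-14\right) = 9 - 14 = -5$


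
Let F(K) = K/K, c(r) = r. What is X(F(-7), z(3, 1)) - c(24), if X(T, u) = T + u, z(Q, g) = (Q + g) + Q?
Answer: -16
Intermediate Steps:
F(K) = 1
z(Q, g) = g + 2*Q
X(F(-7), z(3, 1)) - c(24) = (1 + (1 + 2*3)) - 1*24 = (1 + (1 + 6)) - 24 = (1 + 7) - 24 = 8 - 24 = -16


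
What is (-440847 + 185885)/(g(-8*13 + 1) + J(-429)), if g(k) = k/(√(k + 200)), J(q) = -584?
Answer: 14443087376/33071823 - 26261086*√97/33071823 ≈ 428.90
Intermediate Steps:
g(k) = k/√(200 + k) (g(k) = k/(√(200 + k)) = k/√(200 + k))
(-440847 + 185885)/(g(-8*13 + 1) + J(-429)) = (-440847 + 185885)/((-8*13 + 1)/√(200 + (-8*13 + 1)) - 584) = -254962/((-104 + 1)/√(200 + (-104 + 1)) - 584) = -254962/(-103/√(200 - 103) - 584) = -254962/(-103*√97/97 - 584) = -254962/(-584 - 103*√97/97)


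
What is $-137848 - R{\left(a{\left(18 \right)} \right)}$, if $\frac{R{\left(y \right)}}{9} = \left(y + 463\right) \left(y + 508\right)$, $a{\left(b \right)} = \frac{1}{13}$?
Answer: $- \frac{381155212}{169} \approx -2.2554 \cdot 10^{6}$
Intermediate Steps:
$a{\left(b \right)} = \frac{1}{13}$
$R{\left(y \right)} = 9 \left(463 + y\right) \left(508 + y\right)$ ($R{\left(y \right)} = 9 \left(y + 463\right) \left(y + 508\right) = 9 \left(463 + y\right) \left(508 + y\right)$)
$-137848 - R{\left(a{\left(18 \right)} \right)} = -137848 - \left(2116836 + \frac{9}{169} + 8739 \cdot \frac{1}{13}\right) = -137848 - \left(2116836 + 9 \cdot \frac{1}{169} + \frac{8739}{13}\right) = -137848 - \left(2116836 + \frac{9}{169} + \frac{8739}{13}\right) = -137848 - \frac{357858900}{169} = - \frac{381155212}{169}$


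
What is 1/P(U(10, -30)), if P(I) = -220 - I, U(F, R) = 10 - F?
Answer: -1/220 ≈ -0.0045455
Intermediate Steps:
1/P(U(10, -30)) = 1/(-220 - (10 - 1*10)) = 1/(-220 - (10 - 10)) = 1/(-220 - 1*0) = 1/(-220 + 0) = 1/(-220) = -1/220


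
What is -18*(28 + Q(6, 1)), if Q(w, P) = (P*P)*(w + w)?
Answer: -720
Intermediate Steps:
Q(w, P) = 2*w*P² (Q(w, P) = P²*(2*w) = 2*w*P²)
-18*(28 + Q(6, 1)) = -18*(28 + 2*6*1²) = -18*(28 + 2*6*1) = -18*(28 + 12) = -18*40 = -720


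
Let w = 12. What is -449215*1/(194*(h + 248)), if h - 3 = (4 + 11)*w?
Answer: -449215/83614 ≈ -5.3725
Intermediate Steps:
h = 183 (h = 3 + (4 + 11)*12 = 3 + 15*12 = 3 + 180 = 183)
-449215*1/(194*(h + 248)) = -449215*1/(194*(183 + 248)) = -449215/(431*194) = -449215/83614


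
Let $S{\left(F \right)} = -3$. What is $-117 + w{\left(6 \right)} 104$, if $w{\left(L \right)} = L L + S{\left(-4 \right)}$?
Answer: $3315$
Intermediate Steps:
$w{\left(L \right)} = -3 + L^{2}$ ($w{\left(L \right)} = L L - 3 = L^{2} - 3 = -3 + L^{2}$)
$-117 + w{\left(6 \right)} 104 = -117 + \left(-3 + 6^{2}\right) 104 = -117 + \left(-3 + 36\right) 104 = -117 + 33 \cdot 104 = -117 + 3432 = 3315$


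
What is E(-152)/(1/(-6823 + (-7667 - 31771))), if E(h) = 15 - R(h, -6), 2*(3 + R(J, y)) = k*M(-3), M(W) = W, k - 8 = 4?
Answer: -1665396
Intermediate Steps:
k = 12 (k = 8 + 4 = 12)
R(J, y) = -21 (R(J, y) = -3 + (12*(-3))/2 = -3 + (½)*(-36) = -3 - 18 = -21)
E(h) = 36 (E(h) = 15 - 1*(-21) = 15 + 21 = 36)
E(-152)/(1/(-6823 + (-7667 - 31771))) = 36/(1/(-6823 + (-7667 - 31771))) = 36/(1/(-6823 - 39438)) = 36/(1/(-46261)) = 36/(-1/46261) = 36*(-46261) = -1665396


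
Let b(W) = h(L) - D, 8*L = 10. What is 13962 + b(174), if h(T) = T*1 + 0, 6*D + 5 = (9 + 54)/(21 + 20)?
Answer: 6870203/492 ≈ 13964.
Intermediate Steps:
D = -71/123 (D = -⅚ + ((9 + 54)/(21 + 20))/6 = -⅚ + (63/41)/6 = -⅚ + (63*(1/41))/6 = -⅚ + (⅙)*(63/41) = -⅚ + 21/82 = -71/123 ≈ -0.57724)
L = 5/4 (L = (⅛)*10 = 5/4 ≈ 1.2500)
h(T) = T (h(T) = T + 0 = T)
b(W) = 899/492 (b(W) = 5/4 - 1*(-71/123) = 5/4 + 71/123 = 899/492)
13962 + b(174) = 13962 + 899/492 = 6870203/492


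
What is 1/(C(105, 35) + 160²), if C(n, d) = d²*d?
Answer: 1/68475 ≈ 1.4604e-5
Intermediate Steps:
C(n, d) = d³
1/(C(105, 35) + 160²) = 1/(35³ + 160²) = 1/(42875 + 25600) = 1/68475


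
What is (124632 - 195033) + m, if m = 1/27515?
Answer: -1937083514/27515 ≈ -70401.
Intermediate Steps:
m = 1/27515 ≈ 3.6344e-5
(124632 - 195033) + m = (124632 - 195033) + 1/27515 = -70401 + 1/27515 = -1937083514/27515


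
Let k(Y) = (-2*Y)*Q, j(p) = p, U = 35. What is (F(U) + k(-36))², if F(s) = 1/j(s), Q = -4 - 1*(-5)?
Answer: 6355441/1225 ≈ 5188.1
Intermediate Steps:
Q = 1 (Q = -4 + 5 = 1)
F(s) = 1/s
k(Y) = -2*Y (k(Y) = -2*Y*1 = -2*Y)
(F(U) + k(-36))² = (1/35 - 2*(-36))² = (1/35 + 72)² = (2521/35)² = 6355441/1225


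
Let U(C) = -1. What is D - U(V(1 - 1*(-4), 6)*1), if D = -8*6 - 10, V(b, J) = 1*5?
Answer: -57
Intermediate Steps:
V(b, J) = 5
D = -58 (D = -48 - 10 = -58)
D - U(V(1 - 1*(-4), 6)*1) = -58 - 1*(-1) = -58 + 1 = -57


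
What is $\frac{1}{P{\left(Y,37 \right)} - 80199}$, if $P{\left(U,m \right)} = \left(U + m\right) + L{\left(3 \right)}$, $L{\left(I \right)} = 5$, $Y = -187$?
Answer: $- \frac{1}{80344} \approx -1.2446 \cdot 10^{-5}$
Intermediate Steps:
$P{\left(U,m \right)} = 5 + U + m$ ($P{\left(U,m \right)} = \left(U + m\right) + 5 = 5 + U + m$)
$\frac{1}{P{\left(Y,37 \right)} - 80199} = \frac{1}{\left(5 - 187 + 37\right) - 80199} = \frac{1}{-145 - 80199} = \frac{1}{-80344} = - \frac{1}{80344}$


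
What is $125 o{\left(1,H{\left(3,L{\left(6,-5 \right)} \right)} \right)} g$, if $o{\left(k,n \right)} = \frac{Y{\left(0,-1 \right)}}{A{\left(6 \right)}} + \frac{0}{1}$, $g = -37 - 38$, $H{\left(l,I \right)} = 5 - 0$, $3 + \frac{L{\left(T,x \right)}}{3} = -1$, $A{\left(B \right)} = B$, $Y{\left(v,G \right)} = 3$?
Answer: $- \frac{9375}{2} \approx -4687.5$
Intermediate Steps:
$L{\left(T,x \right)} = -12$ ($L{\left(T,x \right)} = -9 + 3 \left(-1\right) = -9 - 3 = -12$)
$H{\left(l,I \right)} = 5$ ($H{\left(l,I \right)} = 5 + 0 = 5$)
$g = -75$ ($g = -37 - 38 = -75$)
$o{\left(k,n \right)} = \frac{1}{2}$ ($o{\left(k,n \right)} = \frac{3}{6} + \frac{0}{1} = 3 \cdot \frac{1}{6} + 0 \cdot 1 = \frac{1}{2} + 0 = \frac{1}{2}$)
$125 o{\left(1,H{\left(3,L{\left(6,-5 \right)} \right)} \right)} g = 125 \cdot \frac{1}{2} \left(-75\right) = \frac{125}{2} \left(-75\right) = - \frac{9375}{2}$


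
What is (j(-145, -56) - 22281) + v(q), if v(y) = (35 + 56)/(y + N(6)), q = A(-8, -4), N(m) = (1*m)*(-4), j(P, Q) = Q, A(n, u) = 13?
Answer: -245798/11 ≈ -22345.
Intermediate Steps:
N(m) = -4*m (N(m) = m*(-4) = -4*m)
q = 13
v(y) = 91/(-24 + y) (v(y) = (35 + 56)/(y - 4*6) = 91/(y - 24) = 91/(-24 + y))
(j(-145, -56) - 22281) + v(q) = (-56 - 22281) + 91/(-24 + 13) = -22337 + 91/(-11) = -22337 + 91*(-1/11) = -22337 - 91/11 = -245798/11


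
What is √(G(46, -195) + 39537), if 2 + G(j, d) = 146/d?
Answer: √1503289905/195 ≈ 198.83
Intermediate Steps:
G(j, d) = -2 + 146/d
√(G(46, -195) + 39537) = √((-2 + 146/(-195)) + 39537) = √((-2 + 146*(-1/195)) + 39537) = √((-2 - 146/195) + 39537) = √(-536/195 + 39537) = √(7709179/195) = √1503289905/195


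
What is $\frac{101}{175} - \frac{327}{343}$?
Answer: $- \frac{3226}{8575} \approx -0.37621$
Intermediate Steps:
$\frac{101}{175} - \frac{327}{343} = - \frac{3226}{8575}$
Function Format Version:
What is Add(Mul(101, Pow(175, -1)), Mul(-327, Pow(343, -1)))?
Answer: Rational(-3226, 8575) ≈ -0.37621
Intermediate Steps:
Add(Mul(101, Pow(175, -1)), Mul(-327, Pow(343, -1))) = Add(Mul(101, Rational(1, 175)), Mul(-327, Rational(1, 343))) = Add(Rational(101, 175), Rational(-327, 343)) = Rational(-3226, 8575)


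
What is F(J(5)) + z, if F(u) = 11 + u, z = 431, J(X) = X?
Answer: 447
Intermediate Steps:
F(J(5)) + z = (11 + 5) + 431 = 16 + 431 = 447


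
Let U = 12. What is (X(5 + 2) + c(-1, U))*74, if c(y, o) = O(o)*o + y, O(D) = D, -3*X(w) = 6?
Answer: 10434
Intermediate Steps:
X(w) = -2 (X(w) = -⅓*6 = -2)
c(y, o) = y + o² (c(y, o) = o*o + y = o² + y = y + o²)
(X(5 + 2) + c(-1, U))*74 = (-2 + (-1 + 12²))*74 = (-2 + (-1 + 144))*74 = (-2 + 143)*74 = 141*74 = 10434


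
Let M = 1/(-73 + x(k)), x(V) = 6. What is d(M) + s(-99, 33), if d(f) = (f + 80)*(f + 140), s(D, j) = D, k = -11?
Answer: 49817650/4489 ≈ 11098.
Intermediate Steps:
M = -1/67 (M = 1/(-73 + 6) = 1/(-67) = -1/67 ≈ -0.014925)
d(f) = (80 + f)*(140 + f)
d(M) + s(-99, 33) = (11200 + (-1/67)² + 220*(-1/67)) - 99 = (11200 + 1/4489 - 220/67) - 99 = 50262061/4489 - 99 = 49817650/4489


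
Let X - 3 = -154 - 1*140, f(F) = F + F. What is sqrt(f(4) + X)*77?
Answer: 77*I*sqrt(283) ≈ 1295.3*I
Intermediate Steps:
f(F) = 2*F
X = -291 (X = 3 + (-154 - 1*140) = 3 + (-154 - 140) = 3 - 294 = -291)
sqrt(f(4) + X)*77 = sqrt(2*4 - 291)*77 = sqrt(8 - 291)*77 = sqrt(-283)*77 = (I*sqrt(283))*77 = 77*I*sqrt(283)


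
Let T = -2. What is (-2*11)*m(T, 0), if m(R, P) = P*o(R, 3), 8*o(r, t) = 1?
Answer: 0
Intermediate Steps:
o(r, t) = ⅛ (o(r, t) = (⅛)*1 = ⅛)
m(R, P) = P/8 (m(R, P) = P*(⅛) = P/8)
(-2*11)*m(T, 0) = (-2*11)*((⅛)*0) = -22*0 = 0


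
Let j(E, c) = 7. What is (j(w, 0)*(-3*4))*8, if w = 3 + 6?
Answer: -672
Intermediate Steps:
w = 9
(j(w, 0)*(-3*4))*8 = (7*(-3*4))*8 = (7*(-12))*8 = -84*8 = -672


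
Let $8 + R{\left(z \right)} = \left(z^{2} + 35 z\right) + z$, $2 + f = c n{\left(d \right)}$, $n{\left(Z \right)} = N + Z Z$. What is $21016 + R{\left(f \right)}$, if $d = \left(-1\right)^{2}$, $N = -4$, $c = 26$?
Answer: $24528$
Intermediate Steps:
$d = 1$
$n{\left(Z \right)} = -4 + Z^{2}$ ($n{\left(Z \right)} = -4 + Z Z = -4 + Z^{2}$)
$f = -80$ ($f = -2 + 26 \left(-4 + 1^{2}\right) = -2 + 26 \left(-4 + 1\right) = -2 + 26 \left(-3\right) = -2 - 78 = -80$)
$R{\left(z \right)} = -8 + z^{2} + 36 z$ ($R{\left(z \right)} = -8 + \left(\left(z^{2} + 35 z\right) + z\right) = -8 + \left(z^{2} + 36 z\right) = -8 + z^{2} + 36 z$)
$21016 + R{\left(f \right)} = 21016 + \left(-8 + \left(-80\right)^{2} + 36 \left(-80\right)\right) = 21016 - -3512 = 21016 + 3512 = 24528$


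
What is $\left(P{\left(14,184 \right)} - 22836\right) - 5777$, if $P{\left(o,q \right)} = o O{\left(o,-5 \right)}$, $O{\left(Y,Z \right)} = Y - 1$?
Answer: $-28431$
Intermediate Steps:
$O{\left(Y,Z \right)} = -1 + Y$ ($O{\left(Y,Z \right)} = Y - 1 = -1 + Y$)
$P{\left(o,q \right)} = o \left(-1 + o\right)$
$\left(P{\left(14,184 \right)} - 22836\right) - 5777 = \left(14 \left(-1 + 14\right) - 22836\right) - 5777 = \left(14 \cdot 13 - 22836\right) - 5777 = \left(182 - 22836\right) - 5777 = -22654 - 5777 = -28431$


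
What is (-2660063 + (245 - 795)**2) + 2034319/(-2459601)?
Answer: -5798666346682/2459601 ≈ -2.3576e+6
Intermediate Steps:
(-2660063 + (245 - 795)**2) + 2034319/(-2459601) = (-2660063 + (-550)**2) + 2034319*(-1/2459601) = (-2660063 + 302500) - 2034319/2459601 = -2357563 - 2034319/2459601 = -5798666346682/2459601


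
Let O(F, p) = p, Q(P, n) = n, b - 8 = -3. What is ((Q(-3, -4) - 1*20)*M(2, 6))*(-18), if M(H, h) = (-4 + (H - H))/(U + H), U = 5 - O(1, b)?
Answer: -864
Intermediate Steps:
b = 5 (b = 8 - 3 = 5)
U = 0 (U = 5 - 1*5 = 5 - 5 = 0)
M(H, h) = -4/H (M(H, h) = (-4 + (H - H))/(0 + H) = (-4 + 0)/H = -4/H)
((Q(-3, -4) - 1*20)*M(2, 6))*(-18) = ((-4 - 1*20)*(-4/2))*(-18) = ((-4 - 20)*(-4*½))*(-18) = -24*(-2)*(-18) = 48*(-18) = -864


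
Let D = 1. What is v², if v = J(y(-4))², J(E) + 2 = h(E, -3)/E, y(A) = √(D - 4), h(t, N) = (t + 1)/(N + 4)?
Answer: -8/9 + 8*I*√3/9 ≈ -0.88889 + 1.5396*I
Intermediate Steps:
h(t, N) = (1 + t)/(4 + N)
y(A) = I*√3 (y(A) = √(1 - 4) = √(-3) = I*√3)
J(E) = -2 + (1 + E)/E (J(E) = -2 + ((1 + E)/(4 - 3))/E = -2 + ((1 + E)/1)/E = -2 + (1*(1 + E))/E = -2 + (1 + E)/E)
v = -(1 - I*√3)²/3 (v = ((1 - I*√3)/((I*√3)))² = ((-I*√3/3)*(1 - I*√3))² = (-I*√3*(1 - I*√3)/3)² = -(1 - I*√3)²/3 ≈ 0.66667 + 1.1547*I)
v² = (⅔ + 2*I*√3/3)²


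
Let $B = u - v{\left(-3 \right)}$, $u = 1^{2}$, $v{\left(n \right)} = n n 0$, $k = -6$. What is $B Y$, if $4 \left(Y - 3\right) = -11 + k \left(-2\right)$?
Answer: $\frac{13}{4} \approx 3.25$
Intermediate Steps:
$v{\left(n \right)} = 0$ ($v{\left(n \right)} = n^{2} \cdot 0 = 0$)
$Y = \frac{13}{4}$ ($Y = 3 + \frac{-11 - -12}{4} = 3 + \frac{-11 + 12}{4} = 3 + \frac{1}{4} \cdot 1 = 3 + \frac{1}{4} = \frac{13}{4} \approx 3.25$)
$u = 1$
$B = 1$ ($B = 1 - 0 = 1 + 0 = 1$)
$B Y = 1 \cdot \frac{13}{4} = \frac{13}{4}$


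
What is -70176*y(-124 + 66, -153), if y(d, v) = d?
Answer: 4070208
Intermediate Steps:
-70176*y(-124 + 66, -153) = -70176/(1/(-124 + 66)) = -70176/(1/(-58)) = -70176/(-1/58) = -70176*(-58) = 4070208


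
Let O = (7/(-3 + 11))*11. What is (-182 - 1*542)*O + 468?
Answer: -13001/2 ≈ -6500.5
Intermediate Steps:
O = 77/8 (O = (7/8)*11 = 77/8 ≈ 9.6250)
(-182 - 1*542)*O + 468 = (-182 - 1*542)*(77/8) + 468 = (-182 - 542)*(77/8) + 468 = -724*77/8 + 468 = -13937/2 + 468 = -13001/2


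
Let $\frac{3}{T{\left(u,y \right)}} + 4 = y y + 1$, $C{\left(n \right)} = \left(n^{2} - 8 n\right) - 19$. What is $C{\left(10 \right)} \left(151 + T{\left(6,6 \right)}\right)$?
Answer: $\frac{1662}{11} \approx 151.09$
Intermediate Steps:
$C{\left(n \right)} = -19 + n^{2} - 8 n$
$T{\left(u,y \right)} = \frac{3}{-3 + y^{2}}$ ($T{\left(u,y \right)} = \frac{3}{-4 + \left(y y + 1\right)} = \frac{3}{-4 + \left(y^{2} + 1\right)} = \frac{3}{-4 + \left(1 + y^{2}\right)} = \frac{3}{-3 + y^{2}}$)
$C{\left(10 \right)} \left(151 + T{\left(6,6 \right)}\right) = \left(-19 + 10^{2} - 80\right) \left(151 + \frac{3}{-3 + 6^{2}}\right) = \left(-19 + 100 - 80\right) \left(151 + \frac{3}{-3 + 36}\right) = 1 \left(151 + \frac{3}{33}\right) = 1 \left(151 + 3 \cdot \frac{1}{33}\right) = 1 \left(151 + \frac{1}{11}\right) = 1 \cdot \frac{1662}{11} = \frac{1662}{11}$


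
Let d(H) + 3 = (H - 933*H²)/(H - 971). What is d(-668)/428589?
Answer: 416322743/702457371 ≈ 0.59267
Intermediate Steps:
d(H) = -3 + (H - 933*H²)/(-971 + H) (d(H) = -3 + (H - 933*H²)/(H - 971) = -3 + (H - 933*H²)/(-971 + H))
d(-668)/428589 = ((2913 - 933*(-668)² - 2*(-668))/(-971 - 668))/428589 = ((2913 - 933*446224 + 1336)/(-1639))*(1/428589) = -(2913 - 416326992 + 1336)/1639*(1/428589) = -1/1639*(-416322743)*(1/428589) = (416322743/1639)*(1/428589) = 416322743/702457371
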